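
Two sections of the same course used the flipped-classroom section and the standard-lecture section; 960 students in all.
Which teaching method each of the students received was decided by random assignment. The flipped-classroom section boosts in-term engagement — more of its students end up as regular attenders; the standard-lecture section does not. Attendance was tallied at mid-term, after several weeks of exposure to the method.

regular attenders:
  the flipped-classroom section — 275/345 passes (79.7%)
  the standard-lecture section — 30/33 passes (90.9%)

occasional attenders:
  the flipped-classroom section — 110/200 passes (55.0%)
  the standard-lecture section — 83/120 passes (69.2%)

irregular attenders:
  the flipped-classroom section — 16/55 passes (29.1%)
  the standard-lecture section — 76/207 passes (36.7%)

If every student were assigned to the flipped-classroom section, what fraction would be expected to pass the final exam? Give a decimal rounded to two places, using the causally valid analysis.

0.67

The stratified and pooled comparisons disagree (the standard-lecture section wins within each mid-term attendance; the flipped-classroom section wins overall), so the answer turns on the causal role of mid-term attendance.
Mid-term attendance lies on the pathway teaching method → mid-term attendance → outcome, so adjusting for it blocks the indirect effect. For the total causal effect of teaching method, use the unadjusted pooled rates.
So P(outcome | do(the flipped-classroom section)) is just the pooled rate for the flipped-classroom section: 401/600 = 0.668.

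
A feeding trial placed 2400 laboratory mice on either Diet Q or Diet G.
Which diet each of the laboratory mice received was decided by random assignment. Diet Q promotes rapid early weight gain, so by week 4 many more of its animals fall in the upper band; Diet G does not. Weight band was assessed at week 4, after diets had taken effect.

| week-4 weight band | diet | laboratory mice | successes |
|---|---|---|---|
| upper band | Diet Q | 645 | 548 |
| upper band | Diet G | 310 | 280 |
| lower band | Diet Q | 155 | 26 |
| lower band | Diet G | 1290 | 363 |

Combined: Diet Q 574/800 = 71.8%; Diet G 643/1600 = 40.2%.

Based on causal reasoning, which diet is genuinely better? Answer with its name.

The week-4 weight band-specific comparison favours Diet G throughout, but the pooled figures favour Diet Q. The question is whether to condition on week-4 weight band.
Week-4 weight band here is a post-treatment variable shaped by the diet; conditioning on it would introduce bias rather than remove it. The overall comparison is the causal one.
Pooled: Diet Q 71.8% vs Diet G 40.2%; Diet Q is higher overall.

Diet Q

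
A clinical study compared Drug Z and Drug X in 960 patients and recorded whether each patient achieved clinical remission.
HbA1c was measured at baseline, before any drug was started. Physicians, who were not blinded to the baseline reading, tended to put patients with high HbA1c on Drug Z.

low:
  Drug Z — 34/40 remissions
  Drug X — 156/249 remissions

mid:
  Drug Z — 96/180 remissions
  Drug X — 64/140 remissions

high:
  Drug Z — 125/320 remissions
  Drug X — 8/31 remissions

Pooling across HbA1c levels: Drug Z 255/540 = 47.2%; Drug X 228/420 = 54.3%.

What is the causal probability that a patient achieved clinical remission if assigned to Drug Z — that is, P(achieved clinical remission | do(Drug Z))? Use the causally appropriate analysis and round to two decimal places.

0.58

Within every HbA1c level Drug Z has the higher rate, yet pooled Drug X does — Simpson's reversal.
Here HbA1c is a common cause — it drives both which drug a case falls under and the outcome. The crude comparison mixes populations; the stratum-specific rates are the causally relevant ones.
Standardising Drug Z to the population HbA1c mix: 0.301·34/40 + 0.333·96/180 + 0.366·125/320 = 0.576.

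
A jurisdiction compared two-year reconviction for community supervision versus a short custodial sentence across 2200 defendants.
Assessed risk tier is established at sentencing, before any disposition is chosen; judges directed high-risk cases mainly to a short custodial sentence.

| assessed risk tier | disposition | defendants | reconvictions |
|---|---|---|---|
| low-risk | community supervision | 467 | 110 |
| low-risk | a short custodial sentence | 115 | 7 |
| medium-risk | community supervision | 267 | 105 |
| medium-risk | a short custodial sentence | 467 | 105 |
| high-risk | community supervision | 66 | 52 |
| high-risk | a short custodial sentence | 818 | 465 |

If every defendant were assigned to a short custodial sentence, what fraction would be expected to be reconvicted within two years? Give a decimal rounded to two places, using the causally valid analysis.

0.32

The stratified and pooled comparisons disagree (a short custodial sentence wins within each assessed risk tier; community supervision wins overall), so the answer turns on the causal role of assessed risk tier.
The imbalance in assessed risk tier arose from how defendants were allocated, not from anything the disposition did; and assessed risk tier independently affects the outcome. The pooled gap is confounded — condition on assessed risk tier.
Standardising a short custodial sentence to the population assessed risk tier mix: 0.265·7/115 + 0.334·105/467 + 0.402·465/818 = 0.320.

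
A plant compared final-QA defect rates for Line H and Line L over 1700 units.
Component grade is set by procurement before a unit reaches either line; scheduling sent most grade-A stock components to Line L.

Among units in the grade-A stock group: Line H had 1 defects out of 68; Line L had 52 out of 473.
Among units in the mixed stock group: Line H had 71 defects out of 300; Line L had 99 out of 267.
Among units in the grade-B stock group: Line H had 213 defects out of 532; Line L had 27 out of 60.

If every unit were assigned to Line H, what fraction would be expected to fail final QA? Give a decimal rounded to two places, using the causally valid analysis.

0.22

Within every component grade level Line H has the lower rate, yet pooled Line L does — Simpson's reversal.
Component grade differs across lines for reasons unrelated to any effect of the line itself, and it separately predicts the outcome — a classic confounder. We must compare within component grade levels.
Standardising Line H to the population component grade mix: 0.318·1/68 + 0.334·71/300 + 0.348·213/532 = 0.223.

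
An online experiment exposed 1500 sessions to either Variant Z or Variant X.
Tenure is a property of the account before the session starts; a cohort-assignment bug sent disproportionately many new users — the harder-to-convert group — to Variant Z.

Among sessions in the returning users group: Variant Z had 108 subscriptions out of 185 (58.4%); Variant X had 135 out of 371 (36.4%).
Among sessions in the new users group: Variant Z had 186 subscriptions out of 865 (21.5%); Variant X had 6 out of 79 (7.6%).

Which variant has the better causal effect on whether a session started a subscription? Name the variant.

Variant Z is higher inside every user tenure stratum but Variant X is higher in aggregate. Whether to stratify depends on how user tenure relates to the variant.
User tenure is set before the variant has any effect — it is not caused by the variant — and it independently drives the outcome. That makes it a confounder, so the causal comparison is within user tenure levels.
Within each level — returning users: 58.4% vs 36.4%; new users: 21.5% vs 7.6% — Variant Z is higher every time.

Variant Z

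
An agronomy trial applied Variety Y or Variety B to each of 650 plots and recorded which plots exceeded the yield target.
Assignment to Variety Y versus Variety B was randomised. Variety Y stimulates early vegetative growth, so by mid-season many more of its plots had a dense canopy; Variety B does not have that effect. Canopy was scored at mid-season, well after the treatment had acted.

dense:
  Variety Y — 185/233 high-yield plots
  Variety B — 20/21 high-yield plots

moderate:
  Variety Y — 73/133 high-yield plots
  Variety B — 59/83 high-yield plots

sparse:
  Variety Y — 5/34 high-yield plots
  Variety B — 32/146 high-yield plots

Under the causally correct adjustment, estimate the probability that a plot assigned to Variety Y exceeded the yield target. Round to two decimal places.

0.66

Stratifying would compare varietys among plots the varietys themselves sorted into mid-season canopy groups — a form of selection on an intermediate. The unconditioned pooled rates give the total causal effect.
So P(outcome | do(Variety Y)) is just the pooled rate for Variety Y: 263/400 = 0.657.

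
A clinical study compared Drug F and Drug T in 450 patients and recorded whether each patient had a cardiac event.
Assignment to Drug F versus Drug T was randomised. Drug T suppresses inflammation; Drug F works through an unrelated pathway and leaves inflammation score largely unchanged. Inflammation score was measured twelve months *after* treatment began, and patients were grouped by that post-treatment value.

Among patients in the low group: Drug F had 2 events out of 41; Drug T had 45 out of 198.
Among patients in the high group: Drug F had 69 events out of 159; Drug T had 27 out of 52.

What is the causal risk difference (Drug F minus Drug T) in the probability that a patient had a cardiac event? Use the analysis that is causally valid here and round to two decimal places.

The inflammation score-specific comparison favours Drug F throughout, but the pooled figures favour Drug T. The question is whether to condition on inflammation score.
Inflammation score lies on the pathway drug → inflammation score → outcome, so adjusting for it blocks the indirect effect. For the total causal effect of drug, use the unadjusted pooled rates.
The causal difference is the pooled difference: 0.355 − 0.288 = +0.067.

+0.07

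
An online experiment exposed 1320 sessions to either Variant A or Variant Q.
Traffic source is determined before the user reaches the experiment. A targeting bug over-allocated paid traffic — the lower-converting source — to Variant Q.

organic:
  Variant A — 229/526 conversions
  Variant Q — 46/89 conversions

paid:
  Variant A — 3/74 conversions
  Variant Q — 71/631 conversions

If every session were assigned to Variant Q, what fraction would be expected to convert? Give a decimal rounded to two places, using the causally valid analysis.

0.30

The traffic source-specific comparison favours Variant Q throughout, but the pooled figures favour Variant A. The question is whether to condition on traffic source.
The imbalance in traffic source arose from how sessions were allocated, not from anything the variant did; and traffic source independently affects the outcome. The pooled gap is confounded — condition on traffic source.
Standardising Variant Q to the population traffic source mix: 0.466·46/89 + 0.534·71/631 = 0.301.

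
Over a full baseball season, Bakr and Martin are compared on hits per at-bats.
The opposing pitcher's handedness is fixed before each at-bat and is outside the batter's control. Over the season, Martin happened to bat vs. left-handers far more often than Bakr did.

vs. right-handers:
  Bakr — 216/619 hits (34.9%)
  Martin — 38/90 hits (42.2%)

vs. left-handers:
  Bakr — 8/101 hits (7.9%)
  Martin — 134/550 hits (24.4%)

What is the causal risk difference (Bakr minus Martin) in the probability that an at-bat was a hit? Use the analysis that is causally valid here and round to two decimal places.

Since pitcher handedness is a pre-existing factor (not a product of the player) and it affects the outcome on its own, it is a confounder. The stratified rates, not the pooled rate, identify the causal effect.
Adjusting over the population distribution of pitcher handedness: 0.521·(0.349−0.422) + 0.479·(0.079−0.244) = -0.117.

-0.12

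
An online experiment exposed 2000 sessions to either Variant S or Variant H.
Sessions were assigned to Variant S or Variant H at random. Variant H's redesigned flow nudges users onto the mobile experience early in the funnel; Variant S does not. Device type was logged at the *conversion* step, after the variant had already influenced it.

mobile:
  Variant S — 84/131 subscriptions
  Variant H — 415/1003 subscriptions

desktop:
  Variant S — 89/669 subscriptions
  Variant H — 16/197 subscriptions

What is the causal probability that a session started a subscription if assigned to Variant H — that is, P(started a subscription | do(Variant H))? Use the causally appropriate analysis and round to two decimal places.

0.36

Stratifying would compare variants among sessions the variants themselves sorted into device type groups — a form of selection on an intermediate. The unconditioned pooled rates give the total causal effect.
So P(outcome | do(Variant H)) is just the pooled rate for Variant H: 431/1200 = 0.359.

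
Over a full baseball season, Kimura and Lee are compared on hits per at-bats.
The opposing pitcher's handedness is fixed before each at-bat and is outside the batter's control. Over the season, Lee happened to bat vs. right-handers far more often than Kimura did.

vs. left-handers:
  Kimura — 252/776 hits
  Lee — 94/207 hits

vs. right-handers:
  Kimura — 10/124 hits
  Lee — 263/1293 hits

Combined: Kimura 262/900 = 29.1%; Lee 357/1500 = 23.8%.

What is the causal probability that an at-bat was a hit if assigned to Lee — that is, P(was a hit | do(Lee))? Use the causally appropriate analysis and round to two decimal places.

Lee is higher inside every pitcher handedness stratum but Kimura is higher in aggregate. Whether to stratify depends on how pitcher handedness relates to the player.
Nothing the player does changes pitcher handedness; the imbalance is an allocation artefact. With pitcher handedness also predicting the outcome, the pooled figure is confounded, and the within-stratum comparison is the causal one.
Standardising Lee to the population pitcher handedness mix: 0.410·94/207 + 0.590·263/1293 = 0.306.

0.31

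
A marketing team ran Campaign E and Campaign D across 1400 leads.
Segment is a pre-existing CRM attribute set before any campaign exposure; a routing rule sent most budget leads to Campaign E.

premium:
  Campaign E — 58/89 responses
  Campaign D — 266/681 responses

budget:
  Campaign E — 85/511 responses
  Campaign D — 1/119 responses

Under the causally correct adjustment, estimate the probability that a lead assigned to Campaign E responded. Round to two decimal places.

0.43

Customer segment differs across campaigns for reasons unrelated to any effect of the campaign itself, and it separately predicts the outcome — a classic confounder. We must compare within customer segment levels.
Standardising Campaign E to the population customer segment mix: 0.550·58/89 + 0.450·85/511 = 0.433.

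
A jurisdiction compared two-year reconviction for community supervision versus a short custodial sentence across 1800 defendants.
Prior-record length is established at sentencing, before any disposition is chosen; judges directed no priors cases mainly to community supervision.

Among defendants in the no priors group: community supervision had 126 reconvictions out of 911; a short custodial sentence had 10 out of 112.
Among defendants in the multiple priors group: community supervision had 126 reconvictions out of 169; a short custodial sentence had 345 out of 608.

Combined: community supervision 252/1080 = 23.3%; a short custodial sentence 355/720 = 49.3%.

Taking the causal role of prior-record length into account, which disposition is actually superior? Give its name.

The stratified and pooled comparisons disagree (a short custodial sentence wins within each prior-record length; community supervision wins overall), so the answer turns on the causal role of prior-record length.
Here prior-record length is a common cause — it drives both which disposition a case falls under and the outcome. The crude comparison mixes populations; the stratum-specific rates are the causally relevant ones.
Within each level — no priors: 13.8% vs 8.9%; multiple priors: 74.6% vs 56.7% — a short custodial sentence is lower every time.

a short custodial sentence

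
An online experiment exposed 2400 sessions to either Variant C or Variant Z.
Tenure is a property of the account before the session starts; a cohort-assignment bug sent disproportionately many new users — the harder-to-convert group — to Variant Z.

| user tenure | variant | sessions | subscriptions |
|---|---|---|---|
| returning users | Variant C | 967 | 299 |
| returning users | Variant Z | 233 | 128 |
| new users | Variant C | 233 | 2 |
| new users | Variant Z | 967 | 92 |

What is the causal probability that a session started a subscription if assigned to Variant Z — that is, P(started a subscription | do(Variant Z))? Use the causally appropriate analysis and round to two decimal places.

0.32

Variant Z is higher inside every user tenure stratum but Variant C is higher in aggregate. Whether to stratify depends on how user tenure relates to the variant.
Since user tenure is a pre-existing factor (not a product of the variant) and it affects the outcome on its own, it is a confounder. The stratified rates, not the pooled rate, identify the causal effect.
Standardising Variant Z to the population user tenure mix: 0.500·128/233 + 0.500·92/967 = 0.322.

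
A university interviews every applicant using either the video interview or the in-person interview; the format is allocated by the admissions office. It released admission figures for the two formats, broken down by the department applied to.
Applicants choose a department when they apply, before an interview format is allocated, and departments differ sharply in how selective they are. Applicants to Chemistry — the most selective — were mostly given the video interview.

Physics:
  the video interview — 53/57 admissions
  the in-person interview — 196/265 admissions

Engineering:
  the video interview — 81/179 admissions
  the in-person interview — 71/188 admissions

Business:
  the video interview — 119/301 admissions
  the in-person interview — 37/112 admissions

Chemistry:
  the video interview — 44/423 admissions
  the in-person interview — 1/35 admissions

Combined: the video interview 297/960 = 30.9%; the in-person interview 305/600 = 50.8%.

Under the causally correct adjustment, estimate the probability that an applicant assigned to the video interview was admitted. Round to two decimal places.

Department differs across interview formats for reasons unrelated to any effect of the interview format itself, and it separately predicts the outcome — a classic confounder. We must compare within department levels.
Standardising the video interview to the population department mix: 0.206·53/57 + 0.235·81/179 + 0.265·119/301 + 0.294·44/423 = 0.434.

0.43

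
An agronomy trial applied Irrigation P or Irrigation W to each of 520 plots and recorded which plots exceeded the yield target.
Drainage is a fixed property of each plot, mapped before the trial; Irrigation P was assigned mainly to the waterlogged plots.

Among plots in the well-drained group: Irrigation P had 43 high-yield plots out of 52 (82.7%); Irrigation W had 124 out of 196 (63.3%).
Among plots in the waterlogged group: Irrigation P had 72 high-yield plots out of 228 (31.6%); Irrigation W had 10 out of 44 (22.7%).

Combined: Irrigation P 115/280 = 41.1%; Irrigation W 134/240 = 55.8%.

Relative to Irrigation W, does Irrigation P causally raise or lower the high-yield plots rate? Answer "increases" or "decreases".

Here field drainage is a common cause — it drives both which irrigation a case falls under and the outcome. The crude comparison mixes populations; the stratum-specific rates are the causally relevant ones.
Within each level — well-drained: 82.7% vs 63.3%; waterlogged: 31.6% vs 22.7% — Irrigation P is higher every time.

increases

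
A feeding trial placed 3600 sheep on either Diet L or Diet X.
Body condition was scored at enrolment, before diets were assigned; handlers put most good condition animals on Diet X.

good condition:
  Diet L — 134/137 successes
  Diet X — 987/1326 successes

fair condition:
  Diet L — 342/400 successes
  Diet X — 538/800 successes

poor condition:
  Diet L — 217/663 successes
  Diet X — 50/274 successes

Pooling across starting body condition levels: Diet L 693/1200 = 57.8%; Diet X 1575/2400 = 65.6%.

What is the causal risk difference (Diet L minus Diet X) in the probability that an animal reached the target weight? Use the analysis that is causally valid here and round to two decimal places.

+0.19

The imbalance in starting body condition arose from how sheep were allocated, not from anything the diet did; and starting body condition independently affects the outcome. The pooled gap is confounded — condition on starting body condition.
Adjusting over the population distribution of starting body condition: 0.406·(0.978−0.744) + 0.333·(0.855−0.672) + 0.260·(0.327−0.182) = +0.194.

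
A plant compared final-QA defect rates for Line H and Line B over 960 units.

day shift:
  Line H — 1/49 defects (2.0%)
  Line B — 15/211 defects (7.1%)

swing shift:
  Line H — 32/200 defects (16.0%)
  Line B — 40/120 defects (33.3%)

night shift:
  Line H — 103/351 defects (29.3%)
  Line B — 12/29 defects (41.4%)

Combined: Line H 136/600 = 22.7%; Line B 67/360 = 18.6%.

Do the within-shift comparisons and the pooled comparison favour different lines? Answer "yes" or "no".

yes

Within each shift level (day shift 2.0% vs 7.1%; swing shift 16.0% vs 33.3%; night shift 29.3% vs 41.4%), Line H has the lower rate every time. Pooled: 22.7% vs 18.6% — Line B has the lower rate overall. The two comparisons disagree.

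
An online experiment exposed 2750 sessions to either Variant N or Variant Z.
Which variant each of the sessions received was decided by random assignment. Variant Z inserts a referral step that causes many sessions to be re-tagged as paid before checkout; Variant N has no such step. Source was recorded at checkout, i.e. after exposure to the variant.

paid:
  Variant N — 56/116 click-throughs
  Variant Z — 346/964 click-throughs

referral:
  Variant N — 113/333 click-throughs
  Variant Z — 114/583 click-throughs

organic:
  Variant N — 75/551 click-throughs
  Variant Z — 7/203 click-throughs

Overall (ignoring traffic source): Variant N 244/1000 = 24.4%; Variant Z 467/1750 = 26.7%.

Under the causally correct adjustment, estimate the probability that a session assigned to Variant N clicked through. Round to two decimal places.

0.24

Traffic source lies on the pathway variant → traffic source → outcome, so adjusting for it blocks the indirect effect. For the total causal effect of variant, use the unadjusted pooled rates.
So P(outcome | do(Variant N)) is just the pooled rate for Variant N: 244/1000 = 0.244.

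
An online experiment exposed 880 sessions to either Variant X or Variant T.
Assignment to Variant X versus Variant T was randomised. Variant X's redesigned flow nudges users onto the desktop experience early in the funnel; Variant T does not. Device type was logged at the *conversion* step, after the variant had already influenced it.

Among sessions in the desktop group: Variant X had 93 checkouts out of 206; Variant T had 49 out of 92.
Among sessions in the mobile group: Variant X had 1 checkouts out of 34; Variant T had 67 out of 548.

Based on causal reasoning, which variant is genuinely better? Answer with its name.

Stratifying would compare variants among sessions the variants themselves sorted into device type groups — a form of selection on an intermediate. The unconditioned pooled rates give the total causal effect.
Pooled: Variant X 39.2% vs Variant T 18.1%; Variant X is higher overall.

Variant X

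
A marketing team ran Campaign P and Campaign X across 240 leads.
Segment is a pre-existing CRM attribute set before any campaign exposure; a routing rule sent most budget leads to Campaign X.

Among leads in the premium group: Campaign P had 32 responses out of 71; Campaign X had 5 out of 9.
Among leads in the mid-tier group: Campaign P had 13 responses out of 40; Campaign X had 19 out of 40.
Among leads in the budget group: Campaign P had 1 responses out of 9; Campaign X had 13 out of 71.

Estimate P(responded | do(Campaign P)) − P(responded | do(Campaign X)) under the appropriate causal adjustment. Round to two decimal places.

-0.11

The customer segment-specific comparison favours Campaign X throughout, but the pooled figures favour Campaign P. The question is whether to condition on customer segment.
Nothing the campaign does changes customer segment; the imbalance is an allocation artefact. With customer segment also predicting the outcome, the pooled figure is confounded, and the within-stratum comparison is the causal one.
Adjusting over the population distribution of customer segment: 0.333·(0.451−0.556) + 0.333·(0.325−0.475) + 0.333·(0.111−0.183) = -0.109.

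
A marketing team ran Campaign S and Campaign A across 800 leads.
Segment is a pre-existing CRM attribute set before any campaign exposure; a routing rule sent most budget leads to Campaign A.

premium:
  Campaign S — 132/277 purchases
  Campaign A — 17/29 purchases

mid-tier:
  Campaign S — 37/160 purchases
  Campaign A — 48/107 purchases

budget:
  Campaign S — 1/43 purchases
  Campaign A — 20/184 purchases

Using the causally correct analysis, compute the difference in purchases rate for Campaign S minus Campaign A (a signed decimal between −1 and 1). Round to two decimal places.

-0.14

Campaign A is higher inside every customer segment stratum but Campaign S is higher in aggregate. Whether to stratify depends on how customer segment relates to the campaign.
Nothing the campaign does changes customer segment; the imbalance is an allocation artefact. With customer segment also predicting the outcome, the pooled figure is confounded, and the within-stratum comparison is the causal one.
Adjusting over the population distribution of customer segment: 0.383·(0.477−0.586) + 0.334·(0.231−0.449) + 0.284·(0.023−0.109) = -0.139.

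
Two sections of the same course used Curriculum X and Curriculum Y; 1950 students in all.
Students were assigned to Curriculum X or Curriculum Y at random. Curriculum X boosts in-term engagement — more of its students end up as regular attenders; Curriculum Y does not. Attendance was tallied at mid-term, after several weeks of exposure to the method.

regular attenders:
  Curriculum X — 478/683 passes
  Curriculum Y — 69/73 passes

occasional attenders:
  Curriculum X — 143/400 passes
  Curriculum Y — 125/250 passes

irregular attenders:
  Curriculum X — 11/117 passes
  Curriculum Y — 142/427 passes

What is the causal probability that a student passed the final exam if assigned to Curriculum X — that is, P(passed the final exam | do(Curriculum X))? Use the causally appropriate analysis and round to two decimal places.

Mid-term attendance here is a post-treatment variable shaped by the teaching method; conditioning on it would introduce bias rather than remove it. The overall comparison is the causal one.
So P(outcome | do(Curriculum X)) is just the pooled rate for Curriculum X: 632/1200 = 0.527.

0.53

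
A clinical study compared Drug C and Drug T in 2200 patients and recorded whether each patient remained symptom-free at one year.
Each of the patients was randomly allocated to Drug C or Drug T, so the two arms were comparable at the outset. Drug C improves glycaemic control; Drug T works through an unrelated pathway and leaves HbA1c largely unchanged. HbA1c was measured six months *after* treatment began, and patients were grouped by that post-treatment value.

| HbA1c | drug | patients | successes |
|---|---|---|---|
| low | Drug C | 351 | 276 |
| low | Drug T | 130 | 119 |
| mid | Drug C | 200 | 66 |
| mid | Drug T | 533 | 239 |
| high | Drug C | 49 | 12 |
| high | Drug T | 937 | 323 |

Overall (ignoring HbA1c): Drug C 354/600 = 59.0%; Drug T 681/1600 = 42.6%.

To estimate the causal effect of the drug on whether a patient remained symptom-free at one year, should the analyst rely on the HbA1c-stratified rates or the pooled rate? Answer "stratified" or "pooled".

pooled

HbA1c is downstream of the drug. One should not condition on a consequence of treatment, so the overall rates are the right comparison.
Pooled: Drug C 59.0% vs Drug T 42.6%; Drug C is higher overall.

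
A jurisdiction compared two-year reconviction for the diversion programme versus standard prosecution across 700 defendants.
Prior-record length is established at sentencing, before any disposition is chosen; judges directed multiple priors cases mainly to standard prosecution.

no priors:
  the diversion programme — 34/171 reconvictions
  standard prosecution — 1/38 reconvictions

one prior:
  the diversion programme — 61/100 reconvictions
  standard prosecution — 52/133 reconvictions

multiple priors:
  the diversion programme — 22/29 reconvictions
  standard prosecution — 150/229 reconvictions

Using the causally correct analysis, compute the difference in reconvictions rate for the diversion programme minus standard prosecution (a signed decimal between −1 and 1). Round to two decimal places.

standard prosecution is lower inside every prior-record length stratum but the diversion programme is lower in aggregate. Whether to stratify depends on how prior-record length relates to the disposition.
Since prior-record length is a pre-existing factor (not a product of the disposition) and it affects the outcome on its own, it is a confounder. The stratified rates, not the pooled rate, identify the causal effect.
Adjusting over the population distribution of prior-record length: 0.299·(0.199−0.026) + 0.333·(0.610−0.391) + 0.369·(0.759−0.655) = +0.163.

+0.16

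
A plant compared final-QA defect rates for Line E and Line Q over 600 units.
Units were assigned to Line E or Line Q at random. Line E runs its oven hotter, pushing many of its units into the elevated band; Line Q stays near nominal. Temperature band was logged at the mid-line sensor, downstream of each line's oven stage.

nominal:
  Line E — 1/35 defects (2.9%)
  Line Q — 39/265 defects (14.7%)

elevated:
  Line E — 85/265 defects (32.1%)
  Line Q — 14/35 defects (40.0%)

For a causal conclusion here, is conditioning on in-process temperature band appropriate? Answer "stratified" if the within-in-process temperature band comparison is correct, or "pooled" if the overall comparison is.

pooled

Because the line influences in-process temperature band, in-process temperature band is a post-treatment mediator, not a confounder. Stratifying on it would bias the estimate; the causal effect is the crude pooled difference.
Pooled: Line E 28.7% vs Line Q 17.7%; Line Q is lower overall.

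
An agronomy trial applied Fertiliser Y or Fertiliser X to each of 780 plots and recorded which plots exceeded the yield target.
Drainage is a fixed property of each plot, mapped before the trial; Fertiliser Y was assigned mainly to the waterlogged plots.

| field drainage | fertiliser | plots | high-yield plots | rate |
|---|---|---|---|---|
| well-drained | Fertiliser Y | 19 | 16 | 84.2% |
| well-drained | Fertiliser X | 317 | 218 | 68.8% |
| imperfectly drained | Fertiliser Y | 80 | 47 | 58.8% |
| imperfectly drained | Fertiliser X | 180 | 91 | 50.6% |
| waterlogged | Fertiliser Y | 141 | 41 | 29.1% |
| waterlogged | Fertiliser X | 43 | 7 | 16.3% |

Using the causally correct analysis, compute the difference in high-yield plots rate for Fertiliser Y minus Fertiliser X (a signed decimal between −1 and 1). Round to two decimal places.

The stratified and pooled comparisons disagree (Fertiliser Y wins within each field drainage; Fertiliser X wins overall), so the answer turns on the causal role of field drainage.
Since field drainage is a pre-existing factor (not a product of the fertiliser) and it affects the outcome on its own, it is a confounder. The stratified rates, not the pooled rate, identify the causal effect.
Adjusting over the population distribution of field drainage: 0.431·(0.842−0.688) + 0.333·(0.588−0.506) + 0.236·(0.291−0.163) = +0.124.

+0.12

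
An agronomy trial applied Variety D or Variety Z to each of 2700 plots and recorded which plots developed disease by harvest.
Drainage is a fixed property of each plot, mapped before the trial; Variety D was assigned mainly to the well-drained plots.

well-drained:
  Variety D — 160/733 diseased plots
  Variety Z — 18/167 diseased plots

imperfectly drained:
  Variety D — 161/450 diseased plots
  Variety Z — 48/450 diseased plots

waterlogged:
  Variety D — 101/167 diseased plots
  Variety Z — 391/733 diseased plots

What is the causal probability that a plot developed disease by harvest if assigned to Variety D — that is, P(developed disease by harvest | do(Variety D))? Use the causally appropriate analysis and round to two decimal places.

0.39

Since field drainage is a pre-existing factor (not a product of the variety) and it affects the outcome on its own, it is a confounder. The stratified rates, not the pooled rate, identify the causal effect.
Standardising Variety D to the population field drainage mix: 0.333·160/733 + 0.333·161/450 + 0.333·101/167 = 0.394.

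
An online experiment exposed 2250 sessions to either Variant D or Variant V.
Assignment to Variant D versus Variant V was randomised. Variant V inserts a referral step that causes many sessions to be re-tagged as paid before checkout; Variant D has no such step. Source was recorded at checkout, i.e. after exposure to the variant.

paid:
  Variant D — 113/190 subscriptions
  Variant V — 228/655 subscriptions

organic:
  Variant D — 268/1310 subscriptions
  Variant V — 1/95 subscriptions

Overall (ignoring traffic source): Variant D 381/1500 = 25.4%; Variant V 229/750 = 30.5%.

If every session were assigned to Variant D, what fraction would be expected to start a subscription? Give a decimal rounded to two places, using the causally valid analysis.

Because the variant influences traffic source, traffic source is a post-treatment mediator, not a confounder. Stratifying on it would bias the estimate; the causal effect is the crude pooled difference.
So P(outcome | do(Variant D)) is just the pooled rate for Variant D: 381/1500 = 0.254.

0.25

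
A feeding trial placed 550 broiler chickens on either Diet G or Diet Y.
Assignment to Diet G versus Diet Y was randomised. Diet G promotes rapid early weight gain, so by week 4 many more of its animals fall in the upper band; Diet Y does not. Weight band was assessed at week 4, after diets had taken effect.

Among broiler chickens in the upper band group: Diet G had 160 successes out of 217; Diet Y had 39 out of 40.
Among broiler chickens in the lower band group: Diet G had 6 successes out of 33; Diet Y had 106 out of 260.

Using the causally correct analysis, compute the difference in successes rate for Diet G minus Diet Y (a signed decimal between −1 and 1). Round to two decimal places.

Week-4 weight band is downstream of the diet. One should not condition on a consequence of treatment, so the overall rates are the right comparison.
The causal difference is the pooled difference: 0.664 − 0.483 = +0.181.

+0.18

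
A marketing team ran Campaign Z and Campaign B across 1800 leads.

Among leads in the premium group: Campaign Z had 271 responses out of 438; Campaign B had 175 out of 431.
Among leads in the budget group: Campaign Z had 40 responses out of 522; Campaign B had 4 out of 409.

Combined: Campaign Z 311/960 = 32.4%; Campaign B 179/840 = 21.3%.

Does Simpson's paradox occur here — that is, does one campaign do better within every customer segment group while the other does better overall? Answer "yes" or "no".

Within each customer segment level (premium 61.9% vs 40.6%; budget 7.7% vs 1.0%), Campaign Z has the higher rate every time. Pooled: 32.4% vs 21.3% — Campaign Z has the higher rate overall. They agree.

no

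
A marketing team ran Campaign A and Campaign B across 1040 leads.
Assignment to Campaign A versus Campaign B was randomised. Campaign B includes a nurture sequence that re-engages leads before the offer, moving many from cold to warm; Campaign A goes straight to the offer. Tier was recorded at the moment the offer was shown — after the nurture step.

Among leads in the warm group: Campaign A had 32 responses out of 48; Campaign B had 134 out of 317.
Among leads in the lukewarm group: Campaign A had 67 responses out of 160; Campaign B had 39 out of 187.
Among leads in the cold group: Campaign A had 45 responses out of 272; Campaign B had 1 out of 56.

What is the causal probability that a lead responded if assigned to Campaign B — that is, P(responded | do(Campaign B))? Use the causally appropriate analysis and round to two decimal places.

Campaign A is higher inside every engagement tier stratum but Campaign B is higher in aggregate. Whether to stratify depends on how engagement tier relates to the campaign.
Stratifying would compare campaigns among leads the campaigns themselves sorted into engagement tier groups — a form of selection on an intermediate. The unconditioned pooled rates give the total causal effect.
So P(outcome | do(Campaign B)) is just the pooled rate for Campaign B: 174/560 = 0.311.

0.31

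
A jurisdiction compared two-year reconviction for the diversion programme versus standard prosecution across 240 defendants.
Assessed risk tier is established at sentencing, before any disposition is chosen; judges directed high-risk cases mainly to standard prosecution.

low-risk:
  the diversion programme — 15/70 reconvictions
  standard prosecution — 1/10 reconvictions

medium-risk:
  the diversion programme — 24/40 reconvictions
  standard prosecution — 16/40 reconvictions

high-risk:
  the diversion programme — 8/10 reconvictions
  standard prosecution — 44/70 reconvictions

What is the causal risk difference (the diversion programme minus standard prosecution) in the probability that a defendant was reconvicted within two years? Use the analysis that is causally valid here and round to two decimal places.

The imbalance in assessed risk tier arose from how defendants were allocated, not from anything the disposition did; and assessed risk tier independently affects the outcome. The pooled gap is confounded — condition on assessed risk tier.
Adjusting over the population distribution of assessed risk tier: 0.333·(0.214−0.100) + 0.333·(0.600−0.400) + 0.333·(0.800−0.629) = +0.162.

+0.16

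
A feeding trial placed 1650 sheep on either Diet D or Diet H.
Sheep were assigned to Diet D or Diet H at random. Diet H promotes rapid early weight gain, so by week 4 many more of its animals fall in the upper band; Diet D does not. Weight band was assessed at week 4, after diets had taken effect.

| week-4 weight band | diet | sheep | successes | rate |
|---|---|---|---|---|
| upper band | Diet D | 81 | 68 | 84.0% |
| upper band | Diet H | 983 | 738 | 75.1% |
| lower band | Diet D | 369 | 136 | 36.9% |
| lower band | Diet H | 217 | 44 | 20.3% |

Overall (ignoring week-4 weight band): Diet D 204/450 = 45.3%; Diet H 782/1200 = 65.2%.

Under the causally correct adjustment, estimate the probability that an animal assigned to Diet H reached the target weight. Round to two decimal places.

Stratifying would compare diets among sheep the diets themselves sorted into week-4 weight band groups — a form of selection on an intermediate. The unconditioned pooled rates give the total causal effect.
So P(outcome | do(Diet H)) is just the pooled rate for Diet H: 782/1200 = 0.652.

0.65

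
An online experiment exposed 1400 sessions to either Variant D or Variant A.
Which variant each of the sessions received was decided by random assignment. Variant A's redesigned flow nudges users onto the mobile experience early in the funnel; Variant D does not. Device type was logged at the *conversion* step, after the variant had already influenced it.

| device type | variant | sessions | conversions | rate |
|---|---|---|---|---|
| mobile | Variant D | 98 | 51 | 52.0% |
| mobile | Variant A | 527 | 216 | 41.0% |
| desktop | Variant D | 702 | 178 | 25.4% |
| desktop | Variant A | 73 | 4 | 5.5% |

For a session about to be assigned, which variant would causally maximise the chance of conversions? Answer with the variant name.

Variant A

Device type is recorded after the variant and is itself shifted by it — it sits on the causal path from variant to outcome. Conditioning on a mediator would strip out part of the effect we want; the pooled comparison gives the total causal effect.
Pooled: Variant D 28.6% vs Variant A 36.7%; Variant A is higher overall.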